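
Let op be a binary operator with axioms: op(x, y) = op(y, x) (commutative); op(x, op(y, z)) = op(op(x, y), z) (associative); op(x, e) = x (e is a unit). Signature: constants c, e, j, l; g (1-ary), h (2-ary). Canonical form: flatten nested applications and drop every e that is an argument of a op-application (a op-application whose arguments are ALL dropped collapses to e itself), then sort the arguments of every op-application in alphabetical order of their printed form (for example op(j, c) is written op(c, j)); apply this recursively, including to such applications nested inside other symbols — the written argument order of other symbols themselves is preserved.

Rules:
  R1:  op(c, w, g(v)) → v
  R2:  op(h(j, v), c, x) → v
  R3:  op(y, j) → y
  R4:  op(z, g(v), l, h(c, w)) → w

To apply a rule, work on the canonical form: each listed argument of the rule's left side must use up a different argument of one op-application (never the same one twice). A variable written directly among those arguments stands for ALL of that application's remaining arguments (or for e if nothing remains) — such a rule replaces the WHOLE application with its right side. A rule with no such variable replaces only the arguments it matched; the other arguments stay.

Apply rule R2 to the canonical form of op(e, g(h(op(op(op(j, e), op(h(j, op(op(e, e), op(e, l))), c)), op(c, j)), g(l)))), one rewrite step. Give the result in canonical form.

Canonical form:  g(h(op(c, c, h(j, l), j, j), g(l)))
R2 matches:  uses c, h(j, l);  v := l, x := op(c, j, j)
The variable takes the whole remainder — replace the entire application.
Giving:  g(h(l, g(l)))

Answer: g(h(l, g(l)))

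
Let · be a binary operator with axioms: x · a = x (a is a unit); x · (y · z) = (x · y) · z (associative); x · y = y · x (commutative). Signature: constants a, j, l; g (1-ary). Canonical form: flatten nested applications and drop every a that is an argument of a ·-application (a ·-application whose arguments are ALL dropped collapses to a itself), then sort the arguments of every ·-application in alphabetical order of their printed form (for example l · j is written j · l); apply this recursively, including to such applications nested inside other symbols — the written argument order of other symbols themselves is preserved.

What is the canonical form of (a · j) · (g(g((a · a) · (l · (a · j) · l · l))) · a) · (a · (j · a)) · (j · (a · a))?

Answer: g(g(j · l · l · l)) · j · j · j

Derivation:
Un-nest:  a · j · g(g((a · a) · (l · (a · j) · l · l))) · a · a · j · a · j · a · a
Inside:  g(g((a · a) · (l · (a · j) · l · l)))  →  g(g(j · l · l · l))
Drop the unit:  drop a (×6)
Sort arguments:  g(g(j · l · l · l)) · j · j · j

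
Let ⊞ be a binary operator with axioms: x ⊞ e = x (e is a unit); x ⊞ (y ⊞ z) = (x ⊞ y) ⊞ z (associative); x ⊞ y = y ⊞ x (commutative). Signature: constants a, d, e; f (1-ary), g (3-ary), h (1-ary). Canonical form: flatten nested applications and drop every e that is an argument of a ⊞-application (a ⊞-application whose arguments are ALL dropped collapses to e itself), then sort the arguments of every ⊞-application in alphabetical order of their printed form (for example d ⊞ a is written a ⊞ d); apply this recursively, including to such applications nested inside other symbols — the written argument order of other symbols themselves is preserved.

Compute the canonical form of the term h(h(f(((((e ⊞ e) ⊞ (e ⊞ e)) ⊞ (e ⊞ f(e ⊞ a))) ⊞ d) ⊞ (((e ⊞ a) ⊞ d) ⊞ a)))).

Answer: h(h(f(a ⊞ a ⊞ d ⊞ d ⊞ f(a))))

Derivation:
Focus inside:  ((((e ⊞ e) ⊞ (e ⊞ e)) ⊞ (e ⊞ f(e ⊞ a))) ⊞ d) ⊞ (((e ⊞ a) ⊞ d) ⊞ a)
Merge nested applications:  e ⊞ e ⊞ e ⊞ e ⊞ e ⊞ f(e ⊞ a) ⊞ d ⊞ e ⊞ a ⊞ d ⊞ a
Simplify inside:  f(e ⊞ a)  →  f(a)
Units out:  drop e (×6)
Order the arguments:  a ⊞ a ⊞ d ⊞ d ⊞ f(a)
Reassemble:  h(h(f(a ⊞ a ⊞ d ⊞ d ⊞ f(a))))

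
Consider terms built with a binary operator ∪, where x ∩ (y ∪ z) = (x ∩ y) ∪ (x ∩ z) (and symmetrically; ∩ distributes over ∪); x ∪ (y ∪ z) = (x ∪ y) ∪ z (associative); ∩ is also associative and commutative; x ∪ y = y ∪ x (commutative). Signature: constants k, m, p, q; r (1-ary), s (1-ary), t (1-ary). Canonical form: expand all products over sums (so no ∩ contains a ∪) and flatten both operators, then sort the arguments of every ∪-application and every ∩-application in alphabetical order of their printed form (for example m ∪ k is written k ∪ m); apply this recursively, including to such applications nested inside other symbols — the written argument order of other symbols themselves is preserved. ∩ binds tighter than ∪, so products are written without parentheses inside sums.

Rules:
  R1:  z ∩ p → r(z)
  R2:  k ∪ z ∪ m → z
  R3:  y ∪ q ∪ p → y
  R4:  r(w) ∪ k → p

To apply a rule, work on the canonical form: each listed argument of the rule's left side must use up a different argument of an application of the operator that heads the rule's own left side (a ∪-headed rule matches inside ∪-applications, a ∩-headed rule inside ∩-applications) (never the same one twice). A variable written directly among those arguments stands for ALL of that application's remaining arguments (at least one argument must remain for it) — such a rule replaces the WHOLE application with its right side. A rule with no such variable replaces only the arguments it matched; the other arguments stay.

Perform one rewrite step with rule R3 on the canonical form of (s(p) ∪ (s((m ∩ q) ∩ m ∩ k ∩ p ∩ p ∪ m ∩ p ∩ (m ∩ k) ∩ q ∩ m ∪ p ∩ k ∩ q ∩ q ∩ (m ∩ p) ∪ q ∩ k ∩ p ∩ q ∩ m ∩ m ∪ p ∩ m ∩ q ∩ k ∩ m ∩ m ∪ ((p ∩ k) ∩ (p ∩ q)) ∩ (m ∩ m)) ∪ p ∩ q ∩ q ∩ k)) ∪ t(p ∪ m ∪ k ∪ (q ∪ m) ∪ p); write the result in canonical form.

Canonical form:  k ∩ p ∩ q ∩ q ∪ s(k ∩ m ∩ m ∩ m ∩ p ∩ q ∪ k ∩ m ∩ m ∩ m ∩ p ∩ q ∪ k ∩ m ∩ m ∩ p ∩ p ∩ q ∪ k ∩ m ∩ m ∩ p ∩ p ∩ q ∪ k ∩ m ∩ m ∩ p ∩ q ∩ q ∪ k ∩ m ∩ p ∩ p ∩ q ∩ q) ∪ s(p) ∪ t(k ∪ m ∪ m ∪ p ∪ p ∪ q)
R3 matches:  uses p, q;  y := k ∪ m ∪ m ∪ p
The variable takes the whole remainder — replace the entire application.
Giving:  k ∩ p ∩ q ∩ q ∪ s(k ∩ m ∩ m ∩ m ∩ p ∩ q ∪ k ∩ m ∩ m ∩ m ∩ p ∩ q ∪ k ∩ m ∩ m ∩ p ∩ p ∩ q ∪ k ∩ m ∩ m ∩ p ∩ p ∩ q ∪ k ∩ m ∩ m ∩ p ∩ q ∩ q ∪ k ∩ m ∩ p ∩ p ∩ q ∩ q) ∪ s(p) ∪ t(k ∪ m ∪ m ∪ p)

Answer: k ∩ p ∩ q ∩ q ∪ s(k ∩ m ∩ m ∩ m ∩ p ∩ q ∪ k ∩ m ∩ m ∩ m ∩ p ∩ q ∪ k ∩ m ∩ m ∩ p ∩ p ∩ q ∪ k ∩ m ∩ m ∩ p ∩ p ∩ q ∪ k ∩ m ∩ m ∩ p ∩ q ∩ q ∪ k ∩ m ∩ p ∩ p ∩ q ∩ q) ∪ s(p) ∪ t(k ∪ m ∪ m ∪ p)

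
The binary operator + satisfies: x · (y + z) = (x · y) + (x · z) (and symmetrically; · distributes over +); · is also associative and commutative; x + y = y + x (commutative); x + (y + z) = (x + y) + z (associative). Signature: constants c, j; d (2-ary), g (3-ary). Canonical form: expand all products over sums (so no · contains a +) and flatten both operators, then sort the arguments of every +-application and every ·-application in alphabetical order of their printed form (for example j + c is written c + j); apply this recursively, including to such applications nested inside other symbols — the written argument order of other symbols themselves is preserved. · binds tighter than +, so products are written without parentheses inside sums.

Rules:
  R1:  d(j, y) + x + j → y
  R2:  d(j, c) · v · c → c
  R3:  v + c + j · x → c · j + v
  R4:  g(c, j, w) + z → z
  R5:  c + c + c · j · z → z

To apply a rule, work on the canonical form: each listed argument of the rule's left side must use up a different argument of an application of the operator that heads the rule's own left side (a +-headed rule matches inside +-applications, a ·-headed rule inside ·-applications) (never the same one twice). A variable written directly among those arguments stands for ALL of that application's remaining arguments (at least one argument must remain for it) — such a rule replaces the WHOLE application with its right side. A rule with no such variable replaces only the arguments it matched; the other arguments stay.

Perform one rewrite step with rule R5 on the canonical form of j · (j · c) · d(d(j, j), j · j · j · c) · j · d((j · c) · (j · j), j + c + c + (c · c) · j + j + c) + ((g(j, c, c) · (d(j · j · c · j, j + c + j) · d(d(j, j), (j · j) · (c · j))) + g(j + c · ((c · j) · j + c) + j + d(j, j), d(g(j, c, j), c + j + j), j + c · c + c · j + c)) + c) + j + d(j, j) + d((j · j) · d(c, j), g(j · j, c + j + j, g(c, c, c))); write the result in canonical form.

Canonical form:  c + c · d(c · j · j · j, c + c + c + c · c · j + j + j) · d(d(j, j), c · j · j · j) · j · j · j + d(c · j · j · j, c + j + j) · d(d(j, j), c · j · j · j) · g(j, c, c) + d(d(c, j) · j · j, g(j · j, c + j + j, g(c, c, c))) + d(j, j) + g(c · c + c · c · j · j + d(j, j) + j + j, d(g(j, c, j), c + j + j), c + c · c + c · j + j) + j
Apply R5:  consuming c, c, c · c · j;  z := c
New term:  c + c · d(c · j · j · j, c + c + j + j) · d(d(j, j), c · j · j · j) · j · j · j + d(c · j · j · j, c + j + j) · d(d(j, j), c · j · j · j) · g(j, c, c) + d(d(c, j) · j · j, g(j · j, c + j + j, g(c, c, c))) + d(j, j) + g(c · c + c · c · j · j + d(j, j) + j + j, d(g(j, c, j), c + j + j), c + c · c + c · j + j) + j

Answer: c + c · d(c · j · j · j, c + c + j + j) · d(d(j, j), c · j · j · j) · j · j · j + d(c · j · j · j, c + j + j) · d(d(j, j), c · j · j · j) · g(j, c, c) + d(d(c, j) · j · j, g(j · j, c + j + j, g(c, c, c))) + d(j, j) + g(c · c + c · c · j · j + d(j, j) + j + j, d(g(j, c, j), c + j + j), c + c · c + c · j + j) + j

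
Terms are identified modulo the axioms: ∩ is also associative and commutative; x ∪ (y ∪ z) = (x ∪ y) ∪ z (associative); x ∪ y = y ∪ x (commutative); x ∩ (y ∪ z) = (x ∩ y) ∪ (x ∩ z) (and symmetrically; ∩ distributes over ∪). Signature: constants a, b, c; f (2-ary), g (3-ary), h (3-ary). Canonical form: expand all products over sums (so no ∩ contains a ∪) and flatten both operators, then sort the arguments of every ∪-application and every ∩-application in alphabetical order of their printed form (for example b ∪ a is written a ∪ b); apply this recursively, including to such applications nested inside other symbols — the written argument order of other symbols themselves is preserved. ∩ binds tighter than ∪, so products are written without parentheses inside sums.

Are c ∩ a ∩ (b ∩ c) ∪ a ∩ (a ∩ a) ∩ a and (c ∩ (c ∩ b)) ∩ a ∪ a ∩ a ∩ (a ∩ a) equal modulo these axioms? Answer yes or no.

Answer: yes — both canonical forms are a ∩ a ∩ a ∩ a ∪ a ∩ b ∩ c ∩ c

Derivation:
Left:  c ∩ a ∩ (b ∩ c) ∪ a ∩ (a ∩ a) ∩ a
  Merge nested applications:  a ∩ b ∩ c ∩ c ∪ a ∩ a ∩ a ∩ a
  Sort:  a ∩ a ∩ a ∩ a ∪ a ∩ b ∩ c ∩ c
Right:  (c ∩ (c ∩ b)) ∩ a ∪ a ∩ a ∩ (a ∩ a)
  Flatten:  a ∩ b ∩ c ∩ c ∪ a ∩ a ∩ a ∩ a
  Sort arguments:  a ∩ a ∩ a ∩ a ∪ a ∩ b ∩ c ∩ c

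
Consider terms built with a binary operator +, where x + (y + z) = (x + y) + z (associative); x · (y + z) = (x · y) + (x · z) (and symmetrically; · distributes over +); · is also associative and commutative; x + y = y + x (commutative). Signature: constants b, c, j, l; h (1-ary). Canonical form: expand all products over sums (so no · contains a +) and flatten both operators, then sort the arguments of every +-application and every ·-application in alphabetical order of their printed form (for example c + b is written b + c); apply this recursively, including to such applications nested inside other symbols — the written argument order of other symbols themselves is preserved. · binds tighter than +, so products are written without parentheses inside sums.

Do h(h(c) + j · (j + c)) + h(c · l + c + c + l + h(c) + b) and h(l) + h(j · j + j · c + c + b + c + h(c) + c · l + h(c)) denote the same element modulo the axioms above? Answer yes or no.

Left:  h(h(c) + j · (j + c)) + h(c · l + c + c + l + h(c) + b)
  Distribute:  h(c · j + h(c) + j · j) + h(b + c + c + c · l + h(c) + l)
  Sort:  h(b + c + c + c · l + h(c) + l) + h(c · j + h(c) + j · j)
Right:  h(l) + h(j · j + j · c + c + b + c + h(c) + c · l + h(c))
  Merge nested applications:  h(l) + h(b + c + c + c · j + c · l + h(c) + h(c) + j · j)
  Sort:  h(b + c + c + c · j + c · l + h(c) + h(c) + j · j) + h(l)

Answer: no — h(b + c + c + c · l + h(c) + l) + h(c · j + h(c) + j · j) vs h(b + c + c + c · j + c · l + h(c) + h(c) + j · j) + h(l)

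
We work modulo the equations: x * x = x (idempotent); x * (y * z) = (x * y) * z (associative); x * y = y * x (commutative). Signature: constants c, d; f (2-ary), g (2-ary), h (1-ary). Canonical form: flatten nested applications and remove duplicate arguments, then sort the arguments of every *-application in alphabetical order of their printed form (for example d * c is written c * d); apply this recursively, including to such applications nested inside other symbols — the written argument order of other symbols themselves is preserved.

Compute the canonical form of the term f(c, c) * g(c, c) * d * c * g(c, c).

Deduplicate:  drop duplicate g(c, c)
Sort arguments:  c * d * f(c, c) * g(c, c)

Answer: c * d * f(c, c) * g(c, c)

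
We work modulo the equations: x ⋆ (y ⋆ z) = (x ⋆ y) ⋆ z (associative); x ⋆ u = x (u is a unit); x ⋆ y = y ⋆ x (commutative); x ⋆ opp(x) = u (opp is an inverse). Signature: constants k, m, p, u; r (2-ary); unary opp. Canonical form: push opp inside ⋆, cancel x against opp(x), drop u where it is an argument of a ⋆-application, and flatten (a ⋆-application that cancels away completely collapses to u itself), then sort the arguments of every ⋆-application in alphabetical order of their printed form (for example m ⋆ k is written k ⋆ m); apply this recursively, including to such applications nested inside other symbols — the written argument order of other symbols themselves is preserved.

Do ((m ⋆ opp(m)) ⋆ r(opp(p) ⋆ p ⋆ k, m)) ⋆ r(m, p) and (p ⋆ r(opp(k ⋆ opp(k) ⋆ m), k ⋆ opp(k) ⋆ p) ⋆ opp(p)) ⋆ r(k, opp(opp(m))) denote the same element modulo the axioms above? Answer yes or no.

Answer: no — r(k, m) ⋆ r(m, p) vs r(k, m) ⋆ r(opp(m), p)

Derivation:
Left:  ((m ⋆ opp(m)) ⋆ r(opp(p) ⋆ p ⋆ k, m)) ⋆ r(m, p)
  Cancel:  m cancels
  Collect terms:  r(k, m) ⋆ r(m, p)
Right:  (p ⋆ r(opp(k ⋆ opp(k) ⋆ m), k ⋆ opp(k) ⋆ p) ⋆ opp(p)) ⋆ r(k, opp(opp(m)))
  Push opp inside:  distribute opp over ⋆ and collapse double opp
  Cancel:  p cancels
  Collect:  r(opp(m), p) ⋆ r(k, m)
  Sort:  r(k, m) ⋆ r(opp(m), p)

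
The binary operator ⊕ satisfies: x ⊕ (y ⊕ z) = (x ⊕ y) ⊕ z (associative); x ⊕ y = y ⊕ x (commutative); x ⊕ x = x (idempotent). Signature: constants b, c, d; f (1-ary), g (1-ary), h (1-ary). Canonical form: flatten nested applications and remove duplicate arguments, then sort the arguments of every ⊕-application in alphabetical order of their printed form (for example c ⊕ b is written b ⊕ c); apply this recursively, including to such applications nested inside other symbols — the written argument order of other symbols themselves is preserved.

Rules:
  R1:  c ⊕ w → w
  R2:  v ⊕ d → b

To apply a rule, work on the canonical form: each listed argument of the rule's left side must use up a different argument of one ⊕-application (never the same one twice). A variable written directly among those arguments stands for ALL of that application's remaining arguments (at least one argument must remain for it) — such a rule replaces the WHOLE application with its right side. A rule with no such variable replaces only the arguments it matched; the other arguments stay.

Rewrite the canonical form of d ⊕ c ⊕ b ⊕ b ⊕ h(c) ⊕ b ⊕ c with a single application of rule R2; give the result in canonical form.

Answer: b

Derivation:
Canonical form:  b ⊕ c ⊕ d ⊕ h(c)
Match R2:  consume d;  v := b ⊕ c ⊕ h(c)
The variable takes the whole remainder — replace the entire application.
Result:  b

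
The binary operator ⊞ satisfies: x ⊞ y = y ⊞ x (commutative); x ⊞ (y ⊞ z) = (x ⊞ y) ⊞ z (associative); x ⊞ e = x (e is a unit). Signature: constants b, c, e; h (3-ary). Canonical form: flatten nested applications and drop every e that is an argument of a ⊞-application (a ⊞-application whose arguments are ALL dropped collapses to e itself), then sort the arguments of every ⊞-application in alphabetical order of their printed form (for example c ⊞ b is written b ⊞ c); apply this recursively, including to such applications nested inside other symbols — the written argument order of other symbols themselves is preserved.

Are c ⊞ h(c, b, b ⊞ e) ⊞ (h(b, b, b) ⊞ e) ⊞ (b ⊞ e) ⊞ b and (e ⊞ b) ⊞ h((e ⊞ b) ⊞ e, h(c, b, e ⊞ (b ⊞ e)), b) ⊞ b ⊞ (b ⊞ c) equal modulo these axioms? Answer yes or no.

Answer: no — b ⊞ b ⊞ c ⊞ h(b, b, b) ⊞ h(c, b, b) vs b ⊞ b ⊞ b ⊞ c ⊞ h(b, h(c, b, b), b)

Derivation:
Left:  c ⊞ h(c, b, b ⊞ e) ⊞ (h(b, b, b) ⊞ e) ⊞ (b ⊞ e) ⊞ b
  Flatten:  c ⊞ h(c, b, b ⊞ e) ⊞ h(b, b, b) ⊞ e ⊞ b ⊞ e ⊞ b
  Inside:  h(c, b, b ⊞ e)  →  h(c, b, b)
  Drop the unit:  drop e (×2)
  Order the arguments:  b ⊞ b ⊞ c ⊞ h(b, b, b) ⊞ h(c, b, b)
Right:  (e ⊞ b) ⊞ h((e ⊞ b) ⊞ e, h(c, b, e ⊞ (b ⊞ e)), b) ⊞ b ⊞ (b ⊞ c)
  Merge nested applications:  e ⊞ b ⊞ h((e ⊞ b) ⊞ e, h(c, b, e ⊞ (b ⊞ e)), b) ⊞ b ⊞ b ⊞ c
  Canonicalize subterm:  h((e ⊞ b) ⊞ e, h(c, b, e ⊞ (b ⊞ e)), b)  →  h(b, h(c, b, b), b)
  Units out:  drop e
  Sort:  b ⊞ b ⊞ b ⊞ c ⊞ h(b, h(c, b, b), b)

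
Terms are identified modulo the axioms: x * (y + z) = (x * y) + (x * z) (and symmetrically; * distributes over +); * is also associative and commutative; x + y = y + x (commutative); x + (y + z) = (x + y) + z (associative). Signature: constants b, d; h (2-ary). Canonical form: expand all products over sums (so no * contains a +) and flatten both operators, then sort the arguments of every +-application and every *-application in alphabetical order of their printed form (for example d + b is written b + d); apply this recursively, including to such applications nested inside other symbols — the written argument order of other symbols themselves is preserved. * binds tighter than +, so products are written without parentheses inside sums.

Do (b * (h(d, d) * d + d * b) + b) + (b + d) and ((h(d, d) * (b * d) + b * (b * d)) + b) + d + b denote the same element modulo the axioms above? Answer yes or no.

Left:  (b * (h(d, d) * d + d * b) + b) + (b + d)
  Expand:  b * d * h(d, d) + b * b * d + b + b + d
  Order the arguments:  b + b + b * b * d + b * d * h(d, d) + d
Right:  ((h(d, d) * (b * d) + b * (b * d)) + b) + d + b
  Un-nest:  b * d * h(d, d) + b * b * d + b + d + b
  Order the arguments:  b + b + b * b * d + b * d * h(d, d) + d

Answer: yes — both canonical forms are b + b + b * b * d + b * d * h(d, d) + d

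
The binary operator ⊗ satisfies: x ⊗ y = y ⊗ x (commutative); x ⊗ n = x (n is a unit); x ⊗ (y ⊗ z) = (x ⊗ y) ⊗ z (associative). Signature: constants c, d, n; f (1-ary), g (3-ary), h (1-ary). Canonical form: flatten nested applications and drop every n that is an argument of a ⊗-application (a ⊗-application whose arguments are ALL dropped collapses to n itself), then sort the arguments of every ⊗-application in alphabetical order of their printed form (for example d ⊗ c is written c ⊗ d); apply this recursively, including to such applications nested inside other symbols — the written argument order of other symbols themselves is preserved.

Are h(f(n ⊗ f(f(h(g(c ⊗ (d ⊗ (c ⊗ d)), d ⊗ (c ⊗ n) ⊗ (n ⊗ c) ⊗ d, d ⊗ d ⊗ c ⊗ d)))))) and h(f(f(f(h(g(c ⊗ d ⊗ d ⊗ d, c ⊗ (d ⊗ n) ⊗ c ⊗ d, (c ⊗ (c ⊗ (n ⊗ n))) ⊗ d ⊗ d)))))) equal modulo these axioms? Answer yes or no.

Left:  h(f(n ⊗ f(f(h(g(c ⊗ (d ⊗ (c ⊗ d)), d ⊗ (c ⊗ n) ⊗ (n ⊗ c) ⊗ d, d ⊗ d ⊗ c ⊗ d))))))
  Work inside:  n ⊗ f(f(h(g(c ⊗ (d ⊗ (c ⊗ d)), d ⊗ (c ⊗ n) ⊗ (n ⊗ c) ⊗ d, d ⊗ d ⊗ c ⊗ d))))
  Simplify inside:  f(f(h(g(c ⊗ (d ⊗ (c ⊗ d)), d ⊗ (c ⊗ n) ⊗ (n ⊗ c) ⊗ d, d ⊗ d ⊗ c ⊗ d))))  →  f(f(h(g(c ⊗ c ⊗ d ⊗ d, c ⊗ c ⊗ d ⊗ d, c ⊗ d ⊗ d ⊗ d))))
  Drop the unit:  drop n
  Sort:  f(f(h(g(c ⊗ c ⊗ d ⊗ d, c ⊗ c ⊗ d ⊗ d, c ⊗ d ⊗ d ⊗ d))))
  Put back:  h(f(f(f(h(g(c ⊗ c ⊗ d ⊗ d, c ⊗ c ⊗ d ⊗ d, c ⊗ d ⊗ d ⊗ d))))))
Right:  h(f(f(f(h(g(c ⊗ d ⊗ d ⊗ d, c ⊗ (d ⊗ n) ⊗ c ⊗ d, (c ⊗ (c ⊗ (n ⊗ n))) ⊗ d ⊗ d))))))
  Descend into:  (c ⊗ (c ⊗ (n ⊗ n))) ⊗ d ⊗ d
  Un-nest:  c ⊗ c ⊗ n ⊗ n ⊗ d ⊗ d
  Drop the unit:  drop n (×2)
  Sort:  c ⊗ c ⊗ d ⊗ d
  Put back:  h(f(f(f(h(g(c ⊗ d ⊗ d ⊗ d, c ⊗ c ⊗ d ⊗ d, c ⊗ c ⊗ d ⊗ d))))))

Answer: no — h(f(f(f(h(g(c ⊗ c ⊗ d ⊗ d, c ⊗ c ⊗ d ⊗ d, c ⊗ d ⊗ d ⊗ d)))))) vs h(f(f(f(h(g(c ⊗ d ⊗ d ⊗ d, c ⊗ c ⊗ d ⊗ d, c ⊗ c ⊗ d ⊗ d))))))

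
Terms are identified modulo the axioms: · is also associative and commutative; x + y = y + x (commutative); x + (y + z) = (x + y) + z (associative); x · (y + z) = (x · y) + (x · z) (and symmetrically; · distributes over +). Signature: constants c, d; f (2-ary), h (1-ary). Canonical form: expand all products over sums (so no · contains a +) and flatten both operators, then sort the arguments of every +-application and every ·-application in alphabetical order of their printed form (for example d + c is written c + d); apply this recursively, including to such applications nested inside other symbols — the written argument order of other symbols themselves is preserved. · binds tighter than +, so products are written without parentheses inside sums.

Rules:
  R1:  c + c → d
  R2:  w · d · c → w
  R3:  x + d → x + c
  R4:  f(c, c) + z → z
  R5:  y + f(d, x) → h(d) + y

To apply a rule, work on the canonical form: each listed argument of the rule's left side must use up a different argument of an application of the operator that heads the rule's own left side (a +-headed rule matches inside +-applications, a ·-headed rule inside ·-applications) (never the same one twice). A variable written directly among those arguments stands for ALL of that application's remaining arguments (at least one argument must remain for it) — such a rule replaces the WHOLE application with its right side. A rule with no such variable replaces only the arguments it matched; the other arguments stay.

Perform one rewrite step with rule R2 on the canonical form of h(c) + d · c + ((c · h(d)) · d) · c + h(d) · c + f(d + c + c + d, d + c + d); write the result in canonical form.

Canonical form:  c · c · d · h(d) + c · d + c · h(d) + f(c + c + d + d, c + d + d) + h(c)
Match R2:  consume c, d;  w := c · h(d)
The variable takes the whole remainder — replace the entire application.
Result:  c · d + c · h(d) + c · h(d) + f(c + c + d + d, c + d + d) + h(c)

Answer: c · d + c · h(d) + c · h(d) + f(c + c + d + d, c + d + d) + h(c)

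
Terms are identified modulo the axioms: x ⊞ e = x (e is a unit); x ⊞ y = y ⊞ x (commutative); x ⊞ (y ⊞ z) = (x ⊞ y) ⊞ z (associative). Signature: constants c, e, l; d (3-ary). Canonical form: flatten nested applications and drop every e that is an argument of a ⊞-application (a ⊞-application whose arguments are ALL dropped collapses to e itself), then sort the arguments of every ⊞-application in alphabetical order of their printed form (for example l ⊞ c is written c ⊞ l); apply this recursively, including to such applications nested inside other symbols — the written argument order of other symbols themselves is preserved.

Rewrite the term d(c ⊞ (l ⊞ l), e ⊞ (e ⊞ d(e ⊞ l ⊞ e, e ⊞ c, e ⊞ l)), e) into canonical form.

Answer: d(c ⊞ l ⊞ l, d(l, c, l), e)

Derivation:
Work inside:  e ⊞ (e ⊞ d(e ⊞ l ⊞ e, e ⊞ c, e ⊞ l))
Merge nested applications:  e ⊞ e ⊞ d(e ⊞ l ⊞ e, e ⊞ c, e ⊞ l)
Inside:  d(e ⊞ l ⊞ e, e ⊞ c, e ⊞ l)  →  d(l, c, l)
Unit:  drop e (×2)
Sort:  d(l, c, l)
Reassemble:  d(c ⊞ l ⊞ l, d(l, c, l), e)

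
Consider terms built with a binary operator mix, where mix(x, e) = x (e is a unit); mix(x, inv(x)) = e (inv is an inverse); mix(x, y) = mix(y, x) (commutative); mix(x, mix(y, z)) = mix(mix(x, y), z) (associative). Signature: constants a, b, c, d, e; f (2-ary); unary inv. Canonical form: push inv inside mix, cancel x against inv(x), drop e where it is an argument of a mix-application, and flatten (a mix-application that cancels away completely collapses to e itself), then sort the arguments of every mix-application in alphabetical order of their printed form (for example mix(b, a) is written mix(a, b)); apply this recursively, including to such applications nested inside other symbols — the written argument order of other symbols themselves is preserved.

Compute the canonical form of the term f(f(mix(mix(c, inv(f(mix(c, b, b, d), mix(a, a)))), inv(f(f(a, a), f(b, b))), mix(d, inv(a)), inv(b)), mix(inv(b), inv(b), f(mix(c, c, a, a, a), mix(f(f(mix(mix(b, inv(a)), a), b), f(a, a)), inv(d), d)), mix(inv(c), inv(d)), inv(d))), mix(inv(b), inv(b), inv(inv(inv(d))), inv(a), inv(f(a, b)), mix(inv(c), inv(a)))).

Answer: f(f(mix(c, d, inv(a), inv(b), inv(f(f(a, a), f(b, b))), inv(f(mix(b, b, c, d), mix(a, a)))), mix(f(mix(a, a, a, c, c), f(f(b, b), f(a, a))), inv(b), inv(b), inv(c), inv(d), inv(d))), mix(inv(a), inv(a), inv(b), inv(b), inv(c), inv(d), inv(f(a, b))))

Derivation:
Work inside:  mix(inv(b), inv(b), f(mix(c, c, a, a, a), mix(f(f(mix(mix(b, inv(a)), a), b), f(a, a)), inv(d), d)), mix(inv(c), inv(d)), inv(d))
Collect terms:  mix(inv(b), inv(b), f(mix(a, a, a, c, c), f(f(b, b), f(a, a))), inv(c), inv(d), inv(d))
Sort arguments:  mix(f(mix(a, a, a, c, c), f(f(b, b), f(a, a))), inv(b), inv(b), inv(c), inv(d), inv(d))
Rebuild:  f(f(mix(c, d, inv(a), inv(b), inv(f(f(a, a), f(b, b))), inv(f(mix(b, b, c, d), mix(a, a)))), mix(f(mix(a, a, a, c, c), f(f(b, b), f(a, a))), inv(b), inv(b), inv(c), inv(d), inv(d))), mix(inv(a), inv(a), inv(b), inv(b), inv(c), inv(d), inv(f(a, b))))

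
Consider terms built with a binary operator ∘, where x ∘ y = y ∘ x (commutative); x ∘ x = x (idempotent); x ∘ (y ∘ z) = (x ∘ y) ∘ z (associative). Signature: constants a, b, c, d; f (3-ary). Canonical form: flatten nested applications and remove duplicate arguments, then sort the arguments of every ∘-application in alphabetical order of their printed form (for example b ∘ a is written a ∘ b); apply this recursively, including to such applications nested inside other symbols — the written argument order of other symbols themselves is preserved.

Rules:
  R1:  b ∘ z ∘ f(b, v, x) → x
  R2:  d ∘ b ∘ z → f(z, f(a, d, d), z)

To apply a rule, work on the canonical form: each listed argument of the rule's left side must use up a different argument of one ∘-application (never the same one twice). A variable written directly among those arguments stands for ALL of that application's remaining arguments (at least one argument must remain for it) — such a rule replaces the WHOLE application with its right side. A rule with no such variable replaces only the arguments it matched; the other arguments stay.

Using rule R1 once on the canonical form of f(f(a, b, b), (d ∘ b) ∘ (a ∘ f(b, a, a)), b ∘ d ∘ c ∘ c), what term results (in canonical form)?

Canonical form:  f(f(a, b, b), a ∘ b ∘ d ∘ f(b, a, a), b ∘ c ∘ d)
R1 matches:  uses b, f(b, a, a);  v := a, x := a, z := a ∘ d
The extension variable absorbs all remaining arguments, so the whole application is rewritten.
Giving:  f(f(a, b, b), a, b ∘ c ∘ d)

Answer: f(f(a, b, b), a, b ∘ c ∘ d)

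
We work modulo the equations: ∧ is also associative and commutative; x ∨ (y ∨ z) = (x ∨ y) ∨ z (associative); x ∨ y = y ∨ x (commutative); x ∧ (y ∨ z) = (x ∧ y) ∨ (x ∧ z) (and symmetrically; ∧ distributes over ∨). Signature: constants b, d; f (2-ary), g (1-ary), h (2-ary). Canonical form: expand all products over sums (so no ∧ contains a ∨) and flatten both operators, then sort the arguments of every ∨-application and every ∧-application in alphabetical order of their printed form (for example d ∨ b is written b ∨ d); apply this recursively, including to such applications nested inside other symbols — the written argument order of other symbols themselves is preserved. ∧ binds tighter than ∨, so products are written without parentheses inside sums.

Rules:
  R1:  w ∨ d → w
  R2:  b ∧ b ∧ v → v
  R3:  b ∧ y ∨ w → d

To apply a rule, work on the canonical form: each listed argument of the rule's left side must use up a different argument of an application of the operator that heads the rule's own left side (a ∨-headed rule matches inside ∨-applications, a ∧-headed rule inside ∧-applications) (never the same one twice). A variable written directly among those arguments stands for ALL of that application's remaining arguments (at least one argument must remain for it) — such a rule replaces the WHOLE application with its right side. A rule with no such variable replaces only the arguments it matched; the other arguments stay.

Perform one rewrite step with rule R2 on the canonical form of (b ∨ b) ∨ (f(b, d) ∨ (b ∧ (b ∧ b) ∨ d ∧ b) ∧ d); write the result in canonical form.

Answer: b ∨ b ∨ b ∧ d ∨ b ∧ d ∧ d ∨ f(b, d)

Derivation:
Canonical form:  b ∨ b ∨ b ∧ b ∧ b ∧ d ∨ b ∧ d ∧ d ∨ f(b, d)
R2 matches:  uses b, b;  v := b ∧ d
The variable takes the whole remainder — replace the entire application.
New term:  b ∨ b ∨ b ∧ d ∨ b ∧ d ∧ d ∨ f(b, d)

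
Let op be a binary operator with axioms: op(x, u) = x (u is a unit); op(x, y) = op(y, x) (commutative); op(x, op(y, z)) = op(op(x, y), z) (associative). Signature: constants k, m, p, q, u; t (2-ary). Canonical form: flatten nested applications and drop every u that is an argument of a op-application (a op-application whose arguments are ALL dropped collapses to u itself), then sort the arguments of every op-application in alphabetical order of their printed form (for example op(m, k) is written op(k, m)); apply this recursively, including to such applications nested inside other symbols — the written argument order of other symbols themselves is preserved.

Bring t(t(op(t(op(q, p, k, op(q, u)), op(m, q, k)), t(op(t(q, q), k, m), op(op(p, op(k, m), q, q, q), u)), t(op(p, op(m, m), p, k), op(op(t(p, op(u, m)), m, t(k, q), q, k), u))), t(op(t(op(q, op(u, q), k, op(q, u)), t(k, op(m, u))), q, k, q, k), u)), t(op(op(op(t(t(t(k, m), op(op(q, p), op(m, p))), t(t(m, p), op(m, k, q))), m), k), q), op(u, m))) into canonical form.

Answer: t(t(op(t(op(k, m, m, p, p), op(k, m, q, t(k, q), t(p, m))), t(op(k, m, t(q, q)), op(k, m, p, q, q, q)), t(op(k, p, q, q), op(k, m, q))), t(op(k, k, q, q, t(op(k, q, q, q), t(k, m))), u)), t(op(k, m, q, t(t(t(k, m), op(m, p, p, q)), t(t(m, p), op(k, m, q)))), m))

Derivation:
Descend into:  op(t(op(q, p, k, op(q, u)), op(m, q, k)), t(op(t(q, q), k, m), op(op(p, op(k, m), q, q, q), u)), t(op(p, op(m, m), p, k), op(op(t(p, op(u, m)), m, t(k, q), q, k), u)))
Simplify inside:  t(op(q, p, k, op(q, u)), op(m, q, k))  →  t(op(k, p, q, q), op(k, m, q))
Simplify inside:  t(op(t(q, q), k, m), op(op(p, op(k, m), q, q, q), u))  →  t(op(k, m, t(q, q)), op(k, m, p, q, q, q))
Simplify inside:  t(op(p, op(m, m), p, k), op(op(t(p, op(u, m)), m, t(k, q), q, k), u))  →  t(op(k, m, m, p, p), op(k, m, q, t(k, q), t(p, m)))
Sort arguments:  op(t(op(k, m, m, p, p), op(k, m, q, t(k, q), t(p, m))), t(op(k, m, t(q, q)), op(k, m, p, q, q, q)), t(op(k, p, q, q), op(k, m, q)))
Put back:  t(t(op(t(op(k, m, m, p, p), op(k, m, q, t(k, q), t(p, m))), t(op(k, m, t(q, q)), op(k, m, p, q, q, q)), t(op(k, p, q, q), op(k, m, q))), t(op(k, k, q, q, t(op(k, q, q, q), t(k, m))), u)), t(op(k, m, q, t(t(t(k, m), op(m, p, p, q)), t(t(m, p), op(k, m, q)))), m))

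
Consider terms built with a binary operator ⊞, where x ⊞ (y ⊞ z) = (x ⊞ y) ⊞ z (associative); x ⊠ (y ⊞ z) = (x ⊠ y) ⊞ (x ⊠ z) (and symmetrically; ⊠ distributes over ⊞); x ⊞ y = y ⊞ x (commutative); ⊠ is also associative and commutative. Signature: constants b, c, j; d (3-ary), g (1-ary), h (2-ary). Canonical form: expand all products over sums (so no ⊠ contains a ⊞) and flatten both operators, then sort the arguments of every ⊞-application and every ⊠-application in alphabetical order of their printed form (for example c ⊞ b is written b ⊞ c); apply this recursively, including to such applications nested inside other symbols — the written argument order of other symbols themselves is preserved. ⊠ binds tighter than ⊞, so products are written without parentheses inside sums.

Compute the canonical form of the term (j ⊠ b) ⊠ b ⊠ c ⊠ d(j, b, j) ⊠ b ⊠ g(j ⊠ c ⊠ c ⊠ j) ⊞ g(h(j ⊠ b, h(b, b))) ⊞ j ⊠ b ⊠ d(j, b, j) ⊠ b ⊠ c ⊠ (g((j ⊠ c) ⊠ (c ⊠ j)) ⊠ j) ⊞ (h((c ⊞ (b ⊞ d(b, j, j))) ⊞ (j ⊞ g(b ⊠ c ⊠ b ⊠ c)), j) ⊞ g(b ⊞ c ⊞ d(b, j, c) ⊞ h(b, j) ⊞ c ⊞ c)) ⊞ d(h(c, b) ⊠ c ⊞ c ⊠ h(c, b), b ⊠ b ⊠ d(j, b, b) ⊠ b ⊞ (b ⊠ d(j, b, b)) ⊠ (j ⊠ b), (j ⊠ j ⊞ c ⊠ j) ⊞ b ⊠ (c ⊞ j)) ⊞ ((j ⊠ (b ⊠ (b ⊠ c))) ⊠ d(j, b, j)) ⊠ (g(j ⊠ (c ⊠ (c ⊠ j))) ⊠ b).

Answer: b ⊠ b ⊠ b ⊠ c ⊠ d(j, b, j) ⊠ g(c ⊠ c ⊠ j ⊠ j) ⊠ j ⊞ b ⊠ b ⊠ b ⊠ c ⊠ d(j, b, j) ⊠ g(c ⊠ c ⊠ j ⊠ j) ⊠ j ⊞ b ⊠ b ⊠ c ⊠ d(j, b, j) ⊠ g(c ⊠ c ⊠ j ⊠ j) ⊠ j ⊠ j ⊞ d(c ⊠ h(c, b) ⊞ c ⊠ h(c, b), b ⊠ b ⊠ b ⊠ d(j, b, b) ⊞ b ⊠ b ⊠ d(j, b, b) ⊠ j, b ⊠ c ⊞ b ⊠ j ⊞ c ⊠ j ⊞ j ⊠ j) ⊞ g(b ⊞ c ⊞ c ⊞ c ⊞ d(b, j, c) ⊞ h(b, j)) ⊞ g(h(b ⊠ j, h(b, b))) ⊞ h(b ⊞ c ⊞ d(b, j, j) ⊞ g(b ⊠ b ⊠ c ⊠ c) ⊞ j, j)

Derivation:
Expand products over sums:  b ⊠ b ⊠ b ⊠ c ⊠ d(j, b, j) ⊠ g(c ⊠ c ⊠ j ⊠ j) ⊠ j ⊞ g(h(b ⊠ j, h(b, b))) ⊞ b ⊠ b ⊠ c ⊠ d(j, b, j) ⊠ g(c ⊠ c ⊠ j ⊠ j) ⊠ j ⊠ j ⊞ h(b ⊞ c ⊞ d(b, j, j) ⊞ g(b ⊠ b ⊠ c ⊠ c) ⊞ j, j) ⊞ g(b ⊞ c ⊞ c ⊞ c ⊞ d(b, j, c) ⊞ h(b, j)) ⊞ d(c ⊠ h(c, b) ⊞ c ⊠ h(c, b), b ⊠ b ⊠ b ⊠ d(j, b, b) ⊞ b ⊠ b ⊠ d(j, b, b) ⊠ j, b ⊠ c ⊞ b ⊠ j ⊞ c ⊠ j ⊞ j ⊠ j) ⊞ b ⊠ b ⊠ b ⊠ c ⊠ d(j, b, j) ⊠ g(c ⊠ c ⊠ j ⊠ j) ⊠ j
Order the arguments:  b ⊠ b ⊠ b ⊠ c ⊠ d(j, b, j) ⊠ g(c ⊠ c ⊠ j ⊠ j) ⊠ j ⊞ b ⊠ b ⊠ b ⊠ c ⊠ d(j, b, j) ⊠ g(c ⊠ c ⊠ j ⊠ j) ⊠ j ⊞ b ⊠ b ⊠ c ⊠ d(j, b, j) ⊠ g(c ⊠ c ⊠ j ⊠ j) ⊠ j ⊠ j ⊞ d(c ⊠ h(c, b) ⊞ c ⊠ h(c, b), b ⊠ b ⊠ b ⊠ d(j, b, b) ⊞ b ⊠ b ⊠ d(j, b, b) ⊠ j, b ⊠ c ⊞ b ⊠ j ⊞ c ⊠ j ⊞ j ⊠ j) ⊞ g(b ⊞ c ⊞ c ⊞ c ⊞ d(b, j, c) ⊞ h(b, j)) ⊞ g(h(b ⊠ j, h(b, b))) ⊞ h(b ⊞ c ⊞ d(b, j, j) ⊞ g(b ⊠ b ⊠ c ⊠ c) ⊞ j, j)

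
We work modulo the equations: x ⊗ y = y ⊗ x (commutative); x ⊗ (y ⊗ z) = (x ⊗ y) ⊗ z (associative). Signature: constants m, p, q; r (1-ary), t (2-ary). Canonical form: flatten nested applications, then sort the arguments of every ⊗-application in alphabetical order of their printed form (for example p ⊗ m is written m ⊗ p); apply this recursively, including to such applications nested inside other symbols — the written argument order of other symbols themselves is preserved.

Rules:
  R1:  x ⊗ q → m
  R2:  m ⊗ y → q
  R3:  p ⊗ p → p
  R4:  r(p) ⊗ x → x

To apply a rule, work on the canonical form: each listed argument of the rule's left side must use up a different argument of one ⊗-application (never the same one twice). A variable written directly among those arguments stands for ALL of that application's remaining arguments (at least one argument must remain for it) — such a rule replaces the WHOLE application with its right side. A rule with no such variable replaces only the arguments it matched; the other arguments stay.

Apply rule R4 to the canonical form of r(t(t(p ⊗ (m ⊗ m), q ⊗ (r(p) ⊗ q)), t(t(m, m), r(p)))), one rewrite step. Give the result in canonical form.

Canonical form:  r(t(t(m ⊗ m ⊗ p, q ⊗ q ⊗ r(p)), t(t(m, m), r(p))))
Apply R4:  consuming r(p);  x := q ⊗ q
The extension variable absorbs all remaining arguments, so the whole application is rewritten.
Giving:  r(t(t(m ⊗ m ⊗ p, q ⊗ q), t(t(m, m), r(p))))

Answer: r(t(t(m ⊗ m ⊗ p, q ⊗ q), t(t(m, m), r(p))))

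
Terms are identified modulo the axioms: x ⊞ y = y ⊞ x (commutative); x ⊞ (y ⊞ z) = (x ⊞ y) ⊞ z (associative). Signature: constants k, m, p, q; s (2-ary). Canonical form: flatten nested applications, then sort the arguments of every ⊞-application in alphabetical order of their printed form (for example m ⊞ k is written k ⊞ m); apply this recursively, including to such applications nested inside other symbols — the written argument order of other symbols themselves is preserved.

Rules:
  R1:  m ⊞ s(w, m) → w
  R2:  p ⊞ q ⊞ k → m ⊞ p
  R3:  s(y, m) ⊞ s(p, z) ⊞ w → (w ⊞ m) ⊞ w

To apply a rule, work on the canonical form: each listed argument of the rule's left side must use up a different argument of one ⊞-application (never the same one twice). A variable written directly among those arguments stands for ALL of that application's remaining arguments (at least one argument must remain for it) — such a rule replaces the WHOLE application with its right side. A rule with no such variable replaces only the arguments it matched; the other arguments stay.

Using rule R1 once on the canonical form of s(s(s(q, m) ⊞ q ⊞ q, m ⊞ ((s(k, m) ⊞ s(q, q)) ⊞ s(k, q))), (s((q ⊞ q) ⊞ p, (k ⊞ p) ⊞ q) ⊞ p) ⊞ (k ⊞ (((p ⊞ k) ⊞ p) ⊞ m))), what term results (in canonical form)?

Answer: s(s(q ⊞ q ⊞ s(q, m), k ⊞ s(k, q) ⊞ s(q, q)), k ⊞ k ⊞ m ⊞ p ⊞ p ⊞ p ⊞ s(p ⊞ q ⊞ q, k ⊞ p ⊞ q))

Derivation:
Canonical form:  s(s(q ⊞ q ⊞ s(q, m), m ⊞ s(k, m) ⊞ s(k, q) ⊞ s(q, q)), k ⊞ k ⊞ m ⊞ p ⊞ p ⊞ p ⊞ s(p ⊞ q ⊞ q, k ⊞ p ⊞ q))
R1 matches:  uses m, s(k, m);  w := k
Giving:  s(s(q ⊞ q ⊞ s(q, m), k ⊞ s(k, q) ⊞ s(q, q)), k ⊞ k ⊞ m ⊞ p ⊞ p ⊞ p ⊞ s(p ⊞ q ⊞ q, k ⊞ p ⊞ q))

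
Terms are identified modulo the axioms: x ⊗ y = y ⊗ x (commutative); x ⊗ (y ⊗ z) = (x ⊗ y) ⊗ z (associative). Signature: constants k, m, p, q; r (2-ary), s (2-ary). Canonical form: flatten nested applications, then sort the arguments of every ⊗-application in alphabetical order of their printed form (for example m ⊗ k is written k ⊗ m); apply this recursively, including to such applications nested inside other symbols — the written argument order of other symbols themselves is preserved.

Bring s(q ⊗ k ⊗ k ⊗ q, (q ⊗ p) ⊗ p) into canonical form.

Answer: s(k ⊗ k ⊗ q ⊗ q, p ⊗ p ⊗ q)

Derivation:
Focus inside:  (q ⊗ p) ⊗ p
Merge nested applications:  q ⊗ p ⊗ p
Sort:  p ⊗ p ⊗ q
Rebuild:  s(k ⊗ k ⊗ q ⊗ q, p ⊗ p ⊗ q)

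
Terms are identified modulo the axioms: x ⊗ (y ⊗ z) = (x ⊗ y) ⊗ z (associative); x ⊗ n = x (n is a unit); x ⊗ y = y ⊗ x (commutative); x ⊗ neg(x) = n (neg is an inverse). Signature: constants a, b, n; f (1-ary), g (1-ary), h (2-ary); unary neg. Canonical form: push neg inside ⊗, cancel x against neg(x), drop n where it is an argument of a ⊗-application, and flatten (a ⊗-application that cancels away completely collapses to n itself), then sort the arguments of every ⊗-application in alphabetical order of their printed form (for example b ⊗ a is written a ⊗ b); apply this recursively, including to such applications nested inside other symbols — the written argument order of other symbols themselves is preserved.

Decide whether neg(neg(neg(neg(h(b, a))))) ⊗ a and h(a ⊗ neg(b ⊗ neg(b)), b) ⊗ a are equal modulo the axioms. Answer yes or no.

Answer: no — a ⊗ h(b, a) vs a ⊗ h(a, b)

Derivation:
Left:  neg(neg(neg(neg(h(b, a))))) ⊗ a
  Push neg inside:  distribute neg over ⊗ and collapse double neg
  Collect terms:  h(b, a) ⊗ a
  Order the arguments:  a ⊗ h(b, a)
Right:  h(a ⊗ neg(b ⊗ neg(b)), b) ⊗ a
  Push neg inside:  distribute neg over ⊗ and collapse double neg
  Collect:  h(a, b) ⊗ a
  Order the arguments:  a ⊗ h(a, b)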